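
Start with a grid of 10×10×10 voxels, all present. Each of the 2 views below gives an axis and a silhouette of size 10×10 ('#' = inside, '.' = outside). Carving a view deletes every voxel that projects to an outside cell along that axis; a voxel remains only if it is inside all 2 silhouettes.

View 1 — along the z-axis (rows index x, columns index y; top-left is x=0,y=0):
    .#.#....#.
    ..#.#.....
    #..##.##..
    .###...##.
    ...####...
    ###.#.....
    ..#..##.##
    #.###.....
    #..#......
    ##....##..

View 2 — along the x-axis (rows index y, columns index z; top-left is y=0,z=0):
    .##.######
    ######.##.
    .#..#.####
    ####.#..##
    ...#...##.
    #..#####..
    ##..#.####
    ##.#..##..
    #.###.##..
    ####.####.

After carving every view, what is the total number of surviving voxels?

full grid |V| = 1000
carve view 1 (along z, XY-mask fill 38/100): 380 voxels remain
carve view 2 (along x, YZ-mask fill 64/100): 240 voxels remain

|visual hull| = 240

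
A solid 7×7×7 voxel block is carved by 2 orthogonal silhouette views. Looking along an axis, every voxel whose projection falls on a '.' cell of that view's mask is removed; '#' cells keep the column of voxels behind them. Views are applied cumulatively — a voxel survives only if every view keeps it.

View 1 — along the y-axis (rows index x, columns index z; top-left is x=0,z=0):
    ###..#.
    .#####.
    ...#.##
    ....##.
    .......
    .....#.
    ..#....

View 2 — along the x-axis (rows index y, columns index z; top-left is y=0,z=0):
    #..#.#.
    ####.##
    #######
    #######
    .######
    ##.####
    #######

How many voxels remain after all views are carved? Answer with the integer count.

voxel count = 98

start: 7×7×7 = 343 voxels
V1 y: intersect with XZ mask (16 set) -- 112 left
V2 x: intersect with YZ mask (42 set) -- 98 left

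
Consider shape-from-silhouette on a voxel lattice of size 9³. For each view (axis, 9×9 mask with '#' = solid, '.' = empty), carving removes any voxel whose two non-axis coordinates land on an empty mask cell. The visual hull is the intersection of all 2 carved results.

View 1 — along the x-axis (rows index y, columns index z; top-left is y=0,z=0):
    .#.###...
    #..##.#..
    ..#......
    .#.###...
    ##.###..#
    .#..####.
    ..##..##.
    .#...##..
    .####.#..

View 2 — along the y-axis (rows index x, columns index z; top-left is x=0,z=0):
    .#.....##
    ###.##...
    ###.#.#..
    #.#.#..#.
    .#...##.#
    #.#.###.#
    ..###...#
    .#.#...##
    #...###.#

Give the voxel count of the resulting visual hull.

full grid |V| = 729
step 1: project along x, AND mask (36/81) → |grid| = 324
step 2: project along y, AND mask (40/81) → |grid| = 155

155 voxels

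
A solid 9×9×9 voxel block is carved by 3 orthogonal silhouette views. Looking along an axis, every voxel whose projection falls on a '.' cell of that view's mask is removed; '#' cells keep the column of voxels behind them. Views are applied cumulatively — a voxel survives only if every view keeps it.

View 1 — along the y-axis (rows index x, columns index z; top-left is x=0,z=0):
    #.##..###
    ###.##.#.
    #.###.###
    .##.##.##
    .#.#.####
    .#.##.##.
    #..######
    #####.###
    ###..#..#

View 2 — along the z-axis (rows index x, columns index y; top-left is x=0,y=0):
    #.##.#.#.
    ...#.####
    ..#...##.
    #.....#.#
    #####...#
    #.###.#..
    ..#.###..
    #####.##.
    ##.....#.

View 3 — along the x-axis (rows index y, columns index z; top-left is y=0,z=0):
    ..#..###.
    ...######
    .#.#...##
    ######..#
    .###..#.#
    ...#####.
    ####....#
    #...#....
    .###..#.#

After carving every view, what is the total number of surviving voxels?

before carving: 729 voxels (9×9×9)
[1] y-view keeps 56 columns → grid now 504
[2] z-view keeps 41 columns → grid now 259
[3] x-view keeps 43 columns → grid now 133

|visual hull| = 133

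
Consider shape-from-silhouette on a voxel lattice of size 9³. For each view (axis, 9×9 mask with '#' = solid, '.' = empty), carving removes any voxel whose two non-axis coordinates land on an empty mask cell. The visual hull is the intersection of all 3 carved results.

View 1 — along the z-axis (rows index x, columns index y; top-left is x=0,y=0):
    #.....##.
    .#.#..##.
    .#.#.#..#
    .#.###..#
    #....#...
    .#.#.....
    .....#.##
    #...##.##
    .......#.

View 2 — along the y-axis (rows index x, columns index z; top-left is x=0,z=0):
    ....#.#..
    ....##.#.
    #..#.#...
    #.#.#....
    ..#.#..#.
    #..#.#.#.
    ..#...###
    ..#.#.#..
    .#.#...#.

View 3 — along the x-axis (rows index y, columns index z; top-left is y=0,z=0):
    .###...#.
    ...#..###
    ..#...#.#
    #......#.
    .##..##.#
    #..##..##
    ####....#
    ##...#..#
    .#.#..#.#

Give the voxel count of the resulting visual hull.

start: 9×9×9 = 729 voxels
  1. axis=2 (XY plane), |mask|=29  ⇒  voxels=261
  2. axis=1 (XZ plane), |mask|=28  ⇒  voxels=89
  3. axis=0 (YZ plane), |mask|=36  ⇒  voxels=31

voxel count = 31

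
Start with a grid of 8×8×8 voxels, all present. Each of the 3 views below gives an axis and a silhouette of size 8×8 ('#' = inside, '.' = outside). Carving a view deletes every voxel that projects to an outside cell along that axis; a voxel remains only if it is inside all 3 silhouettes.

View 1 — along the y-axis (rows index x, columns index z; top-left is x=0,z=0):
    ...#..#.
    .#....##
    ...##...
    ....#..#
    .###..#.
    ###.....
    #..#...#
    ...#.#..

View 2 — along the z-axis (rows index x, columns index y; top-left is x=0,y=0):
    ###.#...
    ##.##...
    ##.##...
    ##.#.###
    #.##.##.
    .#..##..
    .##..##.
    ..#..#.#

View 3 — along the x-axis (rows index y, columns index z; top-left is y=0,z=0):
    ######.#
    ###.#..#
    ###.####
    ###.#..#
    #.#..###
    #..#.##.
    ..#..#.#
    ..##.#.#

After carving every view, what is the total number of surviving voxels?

|visual hull| = 52

full grid |V| = 512
after view 1 [y-axis, 21 of 64 cells solid] → remaining = 168
after view 2 [z-axis, 33 of 64 cells solid] → remaining = 87
after view 3 [x-axis, 40 of 64 cells solid] → remaining = 52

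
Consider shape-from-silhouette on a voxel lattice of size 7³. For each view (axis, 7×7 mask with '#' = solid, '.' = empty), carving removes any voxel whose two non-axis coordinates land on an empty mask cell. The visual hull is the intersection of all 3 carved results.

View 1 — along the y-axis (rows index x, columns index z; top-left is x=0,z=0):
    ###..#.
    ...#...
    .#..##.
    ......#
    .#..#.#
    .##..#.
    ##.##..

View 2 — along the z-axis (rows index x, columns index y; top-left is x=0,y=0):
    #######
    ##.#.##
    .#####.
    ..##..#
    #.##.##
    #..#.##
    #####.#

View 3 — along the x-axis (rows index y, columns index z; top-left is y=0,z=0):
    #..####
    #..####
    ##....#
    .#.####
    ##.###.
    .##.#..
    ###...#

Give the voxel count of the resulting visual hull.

start: 7×7×7 = 343 voxels
step 1: project along y, AND mask (19/49) → |grid| = 133
step 2: project along z, AND mask (35/49) → |grid| = 102
step 3: project along x, AND mask (30/49) → |grid| = 68

68 voxels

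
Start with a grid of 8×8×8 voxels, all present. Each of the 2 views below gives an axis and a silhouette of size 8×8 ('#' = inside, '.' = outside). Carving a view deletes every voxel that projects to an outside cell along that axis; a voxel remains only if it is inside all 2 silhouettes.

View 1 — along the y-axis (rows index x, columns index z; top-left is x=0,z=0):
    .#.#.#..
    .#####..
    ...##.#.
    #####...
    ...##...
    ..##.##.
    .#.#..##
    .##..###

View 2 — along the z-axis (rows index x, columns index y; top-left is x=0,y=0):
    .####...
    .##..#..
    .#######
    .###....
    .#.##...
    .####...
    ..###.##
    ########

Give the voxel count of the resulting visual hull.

|visual hull| = 145

before carving: 512 voxels (8×8×8)
  1. axis=1 (XZ plane), |mask|=31  ⇒  voxels=248
  2. axis=2 (XY plane), |mask|=37  ⇒  voxels=145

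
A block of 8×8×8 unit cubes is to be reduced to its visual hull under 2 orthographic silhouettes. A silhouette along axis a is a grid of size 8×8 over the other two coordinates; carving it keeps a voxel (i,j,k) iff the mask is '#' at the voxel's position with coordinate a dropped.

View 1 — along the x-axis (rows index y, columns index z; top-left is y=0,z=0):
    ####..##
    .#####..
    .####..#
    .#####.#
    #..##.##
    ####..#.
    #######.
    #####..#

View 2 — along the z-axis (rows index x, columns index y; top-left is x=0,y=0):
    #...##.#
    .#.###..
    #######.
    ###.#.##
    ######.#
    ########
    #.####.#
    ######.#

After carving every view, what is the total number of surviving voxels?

full grid |V| = 512
[1] x-view keeps 45 columns → grid now 360
[2] z-view keeps 49 columns → grid now 270

remaining voxels: 270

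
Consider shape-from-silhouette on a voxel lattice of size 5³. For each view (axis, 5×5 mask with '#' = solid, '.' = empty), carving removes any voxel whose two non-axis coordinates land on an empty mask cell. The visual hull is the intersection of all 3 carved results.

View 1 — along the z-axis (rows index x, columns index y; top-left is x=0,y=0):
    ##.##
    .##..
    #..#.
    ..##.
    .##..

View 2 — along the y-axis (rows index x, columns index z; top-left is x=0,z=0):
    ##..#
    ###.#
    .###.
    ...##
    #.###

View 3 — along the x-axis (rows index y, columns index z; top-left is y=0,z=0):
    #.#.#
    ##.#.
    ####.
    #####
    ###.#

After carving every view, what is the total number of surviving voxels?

remaining voxels: 27

full grid |V| = 125
after view 1 [z-axis, 12 of 25 cells solid] → remaining = 60
after view 2 [y-axis, 16 of 25 cells solid] → remaining = 38
after view 3 [x-axis, 19 of 25 cells solid] → remaining = 27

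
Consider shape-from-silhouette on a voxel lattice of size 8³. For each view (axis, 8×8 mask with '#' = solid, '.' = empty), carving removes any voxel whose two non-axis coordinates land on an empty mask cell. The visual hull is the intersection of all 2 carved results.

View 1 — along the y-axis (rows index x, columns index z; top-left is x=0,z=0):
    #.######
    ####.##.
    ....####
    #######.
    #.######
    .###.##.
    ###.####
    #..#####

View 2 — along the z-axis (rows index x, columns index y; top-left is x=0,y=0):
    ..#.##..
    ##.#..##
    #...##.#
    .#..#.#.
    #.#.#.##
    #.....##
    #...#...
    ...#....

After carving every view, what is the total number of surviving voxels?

voxel count = 158

full grid |V| = 512
[1] y-view keeps 49 columns → grid now 392
[2] z-view keeps 26 columns → grid now 158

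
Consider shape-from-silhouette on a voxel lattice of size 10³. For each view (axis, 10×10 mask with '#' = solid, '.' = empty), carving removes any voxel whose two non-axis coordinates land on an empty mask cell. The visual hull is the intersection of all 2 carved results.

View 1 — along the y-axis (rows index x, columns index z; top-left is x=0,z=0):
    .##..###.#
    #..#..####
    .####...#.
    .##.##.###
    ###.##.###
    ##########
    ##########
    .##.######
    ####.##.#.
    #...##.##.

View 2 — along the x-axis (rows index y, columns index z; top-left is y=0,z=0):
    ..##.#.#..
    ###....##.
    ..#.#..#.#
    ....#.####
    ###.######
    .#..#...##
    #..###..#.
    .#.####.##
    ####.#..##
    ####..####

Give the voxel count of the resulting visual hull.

remaining voxels: 426

full grid |V| = 1000
step 1: project along y, AND mask (72/100) → |grid| = 720
step 2: project along x, AND mask (58/100) → |grid| = 426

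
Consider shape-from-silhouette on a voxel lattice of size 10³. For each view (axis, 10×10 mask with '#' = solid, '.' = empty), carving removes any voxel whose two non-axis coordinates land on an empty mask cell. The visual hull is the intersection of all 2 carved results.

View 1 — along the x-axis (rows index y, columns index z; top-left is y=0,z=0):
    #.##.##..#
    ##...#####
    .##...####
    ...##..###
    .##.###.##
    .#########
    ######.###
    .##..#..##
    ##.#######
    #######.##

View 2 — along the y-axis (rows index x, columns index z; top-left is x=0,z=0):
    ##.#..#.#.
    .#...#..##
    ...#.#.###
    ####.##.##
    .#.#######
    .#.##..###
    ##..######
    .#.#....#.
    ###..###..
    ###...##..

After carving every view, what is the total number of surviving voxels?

voxel count = 430

start: 10×10×10 = 1000 voxels
step 1: project along x, AND mask (72/100) → |grid| = 720
step 2: project along y, AND mask (58/100) → |grid| = 430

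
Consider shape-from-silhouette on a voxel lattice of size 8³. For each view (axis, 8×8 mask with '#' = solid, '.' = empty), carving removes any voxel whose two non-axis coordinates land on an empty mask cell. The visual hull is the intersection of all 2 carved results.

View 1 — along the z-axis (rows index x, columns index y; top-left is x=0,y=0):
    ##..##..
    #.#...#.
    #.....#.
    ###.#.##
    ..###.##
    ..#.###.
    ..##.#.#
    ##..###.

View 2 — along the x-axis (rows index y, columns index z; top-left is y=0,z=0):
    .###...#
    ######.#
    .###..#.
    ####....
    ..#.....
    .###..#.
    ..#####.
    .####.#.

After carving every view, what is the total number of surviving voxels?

full grid |V| = 512
carve view 1 (along z, XY-mask fill 33/64): 264 voxels remain
carve view 2 (along x, YZ-mask fill 34/64): 135 voxels remain

135 voxels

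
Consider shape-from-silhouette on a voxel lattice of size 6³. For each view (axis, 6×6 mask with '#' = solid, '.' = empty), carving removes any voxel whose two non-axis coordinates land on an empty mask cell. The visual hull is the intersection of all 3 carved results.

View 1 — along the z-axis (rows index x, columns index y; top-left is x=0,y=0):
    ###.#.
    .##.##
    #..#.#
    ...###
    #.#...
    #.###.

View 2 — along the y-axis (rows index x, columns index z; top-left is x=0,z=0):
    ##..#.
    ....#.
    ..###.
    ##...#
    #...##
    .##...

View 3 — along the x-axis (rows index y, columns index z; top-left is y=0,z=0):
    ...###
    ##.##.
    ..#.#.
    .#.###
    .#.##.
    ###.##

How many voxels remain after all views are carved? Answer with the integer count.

voxel count = 29

start: 6×6×6 = 216 voxels
[1] z-view keeps 20 columns → grid now 120
[2] y-view keeps 15 columns → grid now 48
[3] x-view keeps 21 columns → grid now 29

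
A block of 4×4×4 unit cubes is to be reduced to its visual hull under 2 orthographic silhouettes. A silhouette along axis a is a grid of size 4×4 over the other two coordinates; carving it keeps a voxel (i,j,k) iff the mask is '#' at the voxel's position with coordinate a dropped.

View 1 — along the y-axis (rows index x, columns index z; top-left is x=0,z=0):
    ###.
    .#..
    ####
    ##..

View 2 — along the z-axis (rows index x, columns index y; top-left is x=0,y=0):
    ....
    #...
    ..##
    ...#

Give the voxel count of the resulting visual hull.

remaining voxels: 11

initial block: 4^3 = 64
[1] y-view keeps 10 columns → grid now 40
[2] z-view keeps 4 columns → grid now 11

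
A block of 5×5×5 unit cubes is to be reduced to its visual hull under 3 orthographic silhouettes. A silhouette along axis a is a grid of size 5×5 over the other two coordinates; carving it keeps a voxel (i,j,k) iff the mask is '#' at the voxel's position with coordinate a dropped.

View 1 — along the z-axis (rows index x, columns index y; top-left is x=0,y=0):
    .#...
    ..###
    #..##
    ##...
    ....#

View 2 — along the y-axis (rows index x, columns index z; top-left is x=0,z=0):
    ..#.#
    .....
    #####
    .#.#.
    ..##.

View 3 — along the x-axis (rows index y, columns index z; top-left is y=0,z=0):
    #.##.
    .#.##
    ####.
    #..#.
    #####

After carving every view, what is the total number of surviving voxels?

voxel count = 16

full grid |V| = 125
  1. axis=2 (XY plane), |mask|=10  ⇒  voxels=50
  2. axis=1 (XZ plane), |mask|=11  ⇒  voxels=23
  3. axis=0 (YZ plane), |mask|=17  ⇒  voxels=16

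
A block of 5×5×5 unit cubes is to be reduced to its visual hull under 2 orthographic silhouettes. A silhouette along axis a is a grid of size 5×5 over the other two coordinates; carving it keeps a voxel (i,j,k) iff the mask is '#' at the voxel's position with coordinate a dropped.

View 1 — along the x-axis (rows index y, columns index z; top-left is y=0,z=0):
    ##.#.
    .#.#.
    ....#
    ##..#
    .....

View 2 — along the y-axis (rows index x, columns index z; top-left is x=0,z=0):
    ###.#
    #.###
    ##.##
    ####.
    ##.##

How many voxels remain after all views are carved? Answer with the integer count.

start: 5×5×5 = 125 voxels
step 1: project along x, AND mask (9/25) → |grid| = 45
step 2: project along y, AND mask (20/25) → |grid| = 38

voxel count = 38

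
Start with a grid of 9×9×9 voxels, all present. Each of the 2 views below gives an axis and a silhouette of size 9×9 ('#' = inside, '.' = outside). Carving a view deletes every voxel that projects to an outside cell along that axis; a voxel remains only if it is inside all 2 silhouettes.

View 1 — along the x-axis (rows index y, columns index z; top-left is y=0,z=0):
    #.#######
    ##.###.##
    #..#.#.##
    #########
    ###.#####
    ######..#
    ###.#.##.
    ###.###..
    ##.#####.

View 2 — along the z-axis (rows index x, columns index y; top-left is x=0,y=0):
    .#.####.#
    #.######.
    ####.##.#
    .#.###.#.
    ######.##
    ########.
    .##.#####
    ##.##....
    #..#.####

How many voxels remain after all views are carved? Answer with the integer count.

full grid |V| = 729
after view 1 [x-axis, 63 of 81 cells solid] → remaining = 567
after view 2 [z-axis, 58 of 81 cells solid] → remaining = 413

|visual hull| = 413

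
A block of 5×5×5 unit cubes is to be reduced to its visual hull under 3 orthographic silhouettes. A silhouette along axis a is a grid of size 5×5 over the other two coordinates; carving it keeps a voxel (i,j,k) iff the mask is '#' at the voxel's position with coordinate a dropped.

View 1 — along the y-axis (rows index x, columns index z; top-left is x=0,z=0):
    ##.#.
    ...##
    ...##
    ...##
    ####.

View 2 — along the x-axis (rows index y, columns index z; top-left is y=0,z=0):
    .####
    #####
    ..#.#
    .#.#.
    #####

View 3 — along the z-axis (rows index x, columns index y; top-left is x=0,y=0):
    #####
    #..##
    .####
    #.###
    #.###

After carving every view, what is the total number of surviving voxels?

initial block: 5^3 = 125
  1. axis=1 (XZ plane), |mask|=13  ⇒  voxels=65
  2. axis=0 (YZ plane), |mask|=18  ⇒  voxels=48
  3. axis=2 (XY plane), |mask|=20  ⇒  voxels=37

voxel count = 37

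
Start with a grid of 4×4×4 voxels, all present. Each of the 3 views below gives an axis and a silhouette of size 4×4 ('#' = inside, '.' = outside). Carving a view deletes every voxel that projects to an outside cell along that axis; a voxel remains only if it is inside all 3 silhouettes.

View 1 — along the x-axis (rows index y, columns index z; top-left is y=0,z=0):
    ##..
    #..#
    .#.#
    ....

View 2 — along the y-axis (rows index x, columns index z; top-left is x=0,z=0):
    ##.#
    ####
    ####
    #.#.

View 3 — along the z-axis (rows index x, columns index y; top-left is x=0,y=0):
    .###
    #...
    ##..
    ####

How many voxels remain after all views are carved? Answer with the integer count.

|visual hull| = 12

initial block: 4^3 = 64
  1. axis=0 (YZ plane), |mask|=6  ⇒  voxels=24
  2. axis=1 (XZ plane), |mask|=13  ⇒  voxels=20
  3. axis=2 (XY plane), |mask|=10  ⇒  voxels=12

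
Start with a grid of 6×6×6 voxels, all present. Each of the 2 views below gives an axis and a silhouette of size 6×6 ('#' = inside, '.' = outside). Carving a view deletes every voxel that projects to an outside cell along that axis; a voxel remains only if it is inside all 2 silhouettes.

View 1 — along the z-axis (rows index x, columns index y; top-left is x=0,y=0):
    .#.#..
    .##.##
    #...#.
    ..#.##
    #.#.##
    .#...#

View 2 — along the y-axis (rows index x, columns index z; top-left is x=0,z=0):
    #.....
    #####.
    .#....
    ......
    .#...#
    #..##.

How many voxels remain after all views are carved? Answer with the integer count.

full grid |V| = 216
after view 1 [z-axis, 17 of 36 cells solid] → remaining = 102
after view 2 [y-axis, 12 of 36 cells solid] → remaining = 38

|visual hull| = 38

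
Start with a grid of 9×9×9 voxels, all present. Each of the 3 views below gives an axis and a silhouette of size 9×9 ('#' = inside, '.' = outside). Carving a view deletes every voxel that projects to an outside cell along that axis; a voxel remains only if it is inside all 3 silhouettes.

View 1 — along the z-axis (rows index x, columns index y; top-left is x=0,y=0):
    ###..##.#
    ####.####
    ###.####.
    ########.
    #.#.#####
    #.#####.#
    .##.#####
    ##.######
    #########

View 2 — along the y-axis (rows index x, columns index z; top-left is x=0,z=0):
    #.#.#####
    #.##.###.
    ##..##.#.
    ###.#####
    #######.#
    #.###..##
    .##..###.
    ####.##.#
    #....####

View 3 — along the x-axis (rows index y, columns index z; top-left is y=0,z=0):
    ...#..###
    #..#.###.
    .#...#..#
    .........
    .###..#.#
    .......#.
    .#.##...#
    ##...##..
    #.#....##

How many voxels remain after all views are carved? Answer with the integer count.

initial block: 9^3 = 729
carve view 1 (along z, XY-mask fill 67/81): 603 voxels remain
carve view 2 (along y, XZ-mask fill 57/81): 423 voxels remain
carve view 3 (along x, YZ-mask fill 30/81): 161 voxels remain

|visual hull| = 161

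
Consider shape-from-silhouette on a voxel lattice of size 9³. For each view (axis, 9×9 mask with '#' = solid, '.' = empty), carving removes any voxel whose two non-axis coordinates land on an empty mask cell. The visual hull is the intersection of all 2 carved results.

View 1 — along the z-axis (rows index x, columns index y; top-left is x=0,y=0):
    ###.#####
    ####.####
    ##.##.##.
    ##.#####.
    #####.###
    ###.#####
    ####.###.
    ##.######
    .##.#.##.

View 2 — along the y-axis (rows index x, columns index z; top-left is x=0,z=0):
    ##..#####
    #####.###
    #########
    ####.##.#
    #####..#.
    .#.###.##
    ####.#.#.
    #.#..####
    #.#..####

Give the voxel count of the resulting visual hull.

initial block: 9^3 = 729
step 1: project along z, AND mask (65/81) → |grid| = 585
step 2: project along y, AND mask (61/81) → |grid| = 439

|visual hull| = 439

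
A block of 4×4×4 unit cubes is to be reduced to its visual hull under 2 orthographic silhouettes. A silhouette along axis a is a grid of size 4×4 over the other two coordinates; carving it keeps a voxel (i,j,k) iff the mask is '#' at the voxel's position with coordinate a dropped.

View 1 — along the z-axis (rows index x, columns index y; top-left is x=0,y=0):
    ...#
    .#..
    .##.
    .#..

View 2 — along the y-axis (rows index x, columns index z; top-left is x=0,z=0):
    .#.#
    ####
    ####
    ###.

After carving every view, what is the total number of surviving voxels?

full grid |V| = 64
V1 z: intersect with XY mask (5 set) -- 20 left
V2 y: intersect with XZ mask (13 set) -- 17 left

|visual hull| = 17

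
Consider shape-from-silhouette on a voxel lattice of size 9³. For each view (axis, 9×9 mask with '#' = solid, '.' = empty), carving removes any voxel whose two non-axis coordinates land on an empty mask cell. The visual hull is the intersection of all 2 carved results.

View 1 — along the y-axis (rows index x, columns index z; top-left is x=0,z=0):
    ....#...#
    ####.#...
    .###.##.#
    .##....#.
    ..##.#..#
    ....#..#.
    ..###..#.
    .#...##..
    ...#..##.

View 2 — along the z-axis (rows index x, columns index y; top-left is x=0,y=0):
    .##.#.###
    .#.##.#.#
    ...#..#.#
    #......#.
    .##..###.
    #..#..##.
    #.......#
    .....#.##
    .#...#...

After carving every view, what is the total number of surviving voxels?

112 voxels

full grid |V| = 729
[1] y-view keeps 32 columns → grid now 288
[2] z-view keeps 32 columns → grid now 112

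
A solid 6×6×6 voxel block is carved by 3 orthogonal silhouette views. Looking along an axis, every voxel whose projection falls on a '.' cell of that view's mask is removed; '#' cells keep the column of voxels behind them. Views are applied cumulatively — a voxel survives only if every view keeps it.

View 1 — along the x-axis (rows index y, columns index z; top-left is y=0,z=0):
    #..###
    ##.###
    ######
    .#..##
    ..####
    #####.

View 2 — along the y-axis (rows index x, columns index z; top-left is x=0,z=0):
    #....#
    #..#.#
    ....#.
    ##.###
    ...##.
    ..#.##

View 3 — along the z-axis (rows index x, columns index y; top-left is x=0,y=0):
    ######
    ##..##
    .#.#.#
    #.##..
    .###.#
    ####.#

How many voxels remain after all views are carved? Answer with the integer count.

remaining voxels: 52

initial block: 6^3 = 216
step 1: project along x, AND mask (27/36) → |grid| = 162
step 2: project along y, AND mask (16/36) → |grid| = 78
step 3: project along z, AND mask (25/36) → |grid| = 52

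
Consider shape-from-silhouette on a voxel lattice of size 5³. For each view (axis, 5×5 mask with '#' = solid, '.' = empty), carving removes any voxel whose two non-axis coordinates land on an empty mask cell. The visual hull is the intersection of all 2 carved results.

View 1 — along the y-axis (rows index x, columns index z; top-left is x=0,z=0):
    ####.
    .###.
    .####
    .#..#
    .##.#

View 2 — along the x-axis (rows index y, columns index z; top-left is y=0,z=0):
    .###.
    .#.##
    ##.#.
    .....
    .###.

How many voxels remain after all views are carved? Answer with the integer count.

start: 5×5×5 = 125 voxels
[1] y-view keeps 16 columns → grid now 80
[2] x-view keeps 12 columns → grid now 44

|visual hull| = 44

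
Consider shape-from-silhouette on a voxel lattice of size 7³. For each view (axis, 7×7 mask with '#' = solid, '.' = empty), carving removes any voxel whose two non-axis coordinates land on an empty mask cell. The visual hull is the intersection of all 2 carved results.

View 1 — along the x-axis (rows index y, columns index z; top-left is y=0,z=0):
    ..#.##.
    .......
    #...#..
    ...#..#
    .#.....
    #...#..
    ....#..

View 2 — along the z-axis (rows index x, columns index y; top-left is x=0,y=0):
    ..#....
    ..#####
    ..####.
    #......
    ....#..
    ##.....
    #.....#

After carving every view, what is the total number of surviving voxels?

28 voxels

full grid |V| = 343
[1] x-view keeps 11 columns → grid now 77
[2] z-view keeps 16 columns → grid now 28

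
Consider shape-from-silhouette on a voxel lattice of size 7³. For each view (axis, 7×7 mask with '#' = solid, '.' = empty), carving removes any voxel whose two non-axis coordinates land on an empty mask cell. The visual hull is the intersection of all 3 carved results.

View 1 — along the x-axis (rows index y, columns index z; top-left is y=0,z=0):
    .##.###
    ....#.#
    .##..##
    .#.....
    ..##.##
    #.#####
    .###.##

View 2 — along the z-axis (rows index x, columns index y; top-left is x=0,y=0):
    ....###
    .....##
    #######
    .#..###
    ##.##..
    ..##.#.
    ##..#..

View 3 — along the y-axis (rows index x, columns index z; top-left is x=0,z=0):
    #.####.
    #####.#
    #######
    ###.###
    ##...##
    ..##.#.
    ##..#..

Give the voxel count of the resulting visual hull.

76 voxels

full grid |V| = 343
[1] x-view keeps 27 columns → grid now 189
[2] z-view keeps 26 columns → grid now 104
[3] y-view keeps 34 columns → grid now 76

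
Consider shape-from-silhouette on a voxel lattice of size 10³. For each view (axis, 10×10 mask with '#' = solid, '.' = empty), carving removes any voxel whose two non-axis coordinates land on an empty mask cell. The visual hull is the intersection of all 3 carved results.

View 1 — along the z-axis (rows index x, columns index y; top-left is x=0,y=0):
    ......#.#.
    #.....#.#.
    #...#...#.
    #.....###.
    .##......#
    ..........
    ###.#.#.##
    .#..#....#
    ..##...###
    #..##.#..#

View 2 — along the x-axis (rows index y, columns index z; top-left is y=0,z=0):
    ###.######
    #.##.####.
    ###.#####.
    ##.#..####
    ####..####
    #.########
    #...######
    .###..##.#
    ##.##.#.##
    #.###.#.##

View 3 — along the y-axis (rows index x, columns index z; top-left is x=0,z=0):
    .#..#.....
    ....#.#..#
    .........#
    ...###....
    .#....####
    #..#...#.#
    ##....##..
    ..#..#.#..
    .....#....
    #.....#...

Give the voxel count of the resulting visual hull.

|visual hull| = 72

full grid |V| = 1000
step 1: project along z, AND mask (35/100) → |grid| = 350
step 2: project along x, AND mask (75/100) → |grid| = 260
step 3: project along y, AND mask (28/100) → |grid| = 72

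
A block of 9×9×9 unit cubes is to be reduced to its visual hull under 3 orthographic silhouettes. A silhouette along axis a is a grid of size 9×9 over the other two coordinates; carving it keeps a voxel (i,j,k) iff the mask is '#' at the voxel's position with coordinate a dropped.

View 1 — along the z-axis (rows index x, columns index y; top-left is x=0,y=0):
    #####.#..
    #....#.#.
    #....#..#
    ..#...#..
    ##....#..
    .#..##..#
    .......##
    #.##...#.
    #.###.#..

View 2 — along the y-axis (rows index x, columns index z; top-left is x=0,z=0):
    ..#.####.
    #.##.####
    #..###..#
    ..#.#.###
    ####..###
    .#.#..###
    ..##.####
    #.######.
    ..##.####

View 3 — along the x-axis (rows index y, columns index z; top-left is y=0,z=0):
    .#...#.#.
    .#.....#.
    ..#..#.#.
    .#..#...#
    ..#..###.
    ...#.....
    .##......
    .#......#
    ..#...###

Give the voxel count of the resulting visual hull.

start: 9×9×9 = 729 voxels
[1] z-view keeps 32 columns → grid now 288
[2] y-view keeps 53 columns → grid now 187
[3] x-view keeps 24 columns → grid now 58

58 voxels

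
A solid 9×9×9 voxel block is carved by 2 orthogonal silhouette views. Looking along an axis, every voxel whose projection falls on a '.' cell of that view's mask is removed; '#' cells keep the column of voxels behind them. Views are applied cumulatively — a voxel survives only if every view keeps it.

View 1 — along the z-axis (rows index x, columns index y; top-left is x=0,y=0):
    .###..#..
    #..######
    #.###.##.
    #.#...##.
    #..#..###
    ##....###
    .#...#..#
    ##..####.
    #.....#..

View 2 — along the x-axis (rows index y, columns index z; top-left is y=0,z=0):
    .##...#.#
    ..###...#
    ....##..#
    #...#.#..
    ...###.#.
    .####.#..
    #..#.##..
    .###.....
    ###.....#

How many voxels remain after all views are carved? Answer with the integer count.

start: 9×9×9 = 729 voxels
[1] z-view keeps 42 columns → grid now 378
[2] x-view keeps 34 columns → grid now 158

remaining voxels: 158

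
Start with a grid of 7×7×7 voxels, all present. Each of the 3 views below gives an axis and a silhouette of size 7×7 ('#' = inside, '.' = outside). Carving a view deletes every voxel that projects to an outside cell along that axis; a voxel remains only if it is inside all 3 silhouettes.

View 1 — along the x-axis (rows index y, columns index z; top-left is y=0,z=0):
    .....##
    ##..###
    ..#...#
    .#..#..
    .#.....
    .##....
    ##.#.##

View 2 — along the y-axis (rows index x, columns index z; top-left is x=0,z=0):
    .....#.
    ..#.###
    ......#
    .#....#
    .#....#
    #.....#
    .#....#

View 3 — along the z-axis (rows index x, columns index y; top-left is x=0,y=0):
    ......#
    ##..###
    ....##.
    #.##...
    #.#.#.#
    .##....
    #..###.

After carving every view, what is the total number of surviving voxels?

start: 7×7×7 = 343 voxels
[1] x-view keeps 19 columns → grid now 133
[2] y-view keeps 14 columns → grid now 51
[3] z-view keeps 21 columns → grid now 24

|visual hull| = 24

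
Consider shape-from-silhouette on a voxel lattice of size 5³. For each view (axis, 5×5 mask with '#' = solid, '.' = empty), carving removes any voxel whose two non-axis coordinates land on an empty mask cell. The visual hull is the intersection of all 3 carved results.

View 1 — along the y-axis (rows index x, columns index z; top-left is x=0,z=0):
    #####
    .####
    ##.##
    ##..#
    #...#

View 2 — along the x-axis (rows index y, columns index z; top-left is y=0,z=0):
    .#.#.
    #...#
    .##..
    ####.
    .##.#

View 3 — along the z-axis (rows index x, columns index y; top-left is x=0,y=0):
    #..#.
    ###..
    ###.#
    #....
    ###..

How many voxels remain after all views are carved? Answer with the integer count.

initial block: 5^3 = 125
after view 1 [y-axis, 18 of 25 cells solid] → remaining = 90
after view 2 [x-axis, 13 of 25 cells solid] → remaining = 46
after view 3 [z-axis, 13 of 25 cells solid] → remaining = 21

voxel count = 21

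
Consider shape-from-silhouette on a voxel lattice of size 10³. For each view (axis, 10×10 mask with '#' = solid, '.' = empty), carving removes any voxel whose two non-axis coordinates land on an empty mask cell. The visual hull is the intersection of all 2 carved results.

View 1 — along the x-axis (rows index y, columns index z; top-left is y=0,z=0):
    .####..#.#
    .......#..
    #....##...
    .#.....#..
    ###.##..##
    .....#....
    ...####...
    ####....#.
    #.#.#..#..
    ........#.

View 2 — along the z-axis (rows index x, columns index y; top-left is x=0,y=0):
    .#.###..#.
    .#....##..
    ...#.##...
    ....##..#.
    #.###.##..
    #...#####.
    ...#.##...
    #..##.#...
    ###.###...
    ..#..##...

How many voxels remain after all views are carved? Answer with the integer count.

voxel count = 154

start: 10×10×10 = 1000 voxels
[1] x-view keeps 34 columns → grid now 340
[2] z-view keeps 42 columns → grid now 154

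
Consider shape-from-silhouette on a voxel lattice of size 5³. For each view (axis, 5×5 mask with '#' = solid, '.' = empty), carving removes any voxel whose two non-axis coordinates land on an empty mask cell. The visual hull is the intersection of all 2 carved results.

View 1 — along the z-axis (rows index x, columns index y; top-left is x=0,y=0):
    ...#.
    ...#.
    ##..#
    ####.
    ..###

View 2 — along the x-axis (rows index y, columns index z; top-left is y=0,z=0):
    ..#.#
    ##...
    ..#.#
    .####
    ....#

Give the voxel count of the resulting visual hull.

remaining voxels: 30

initial block: 5^3 = 125
carve view 1 (along z, XY-mask fill 12/25): 60 voxels remain
carve view 2 (along x, YZ-mask fill 11/25): 30 voxels remain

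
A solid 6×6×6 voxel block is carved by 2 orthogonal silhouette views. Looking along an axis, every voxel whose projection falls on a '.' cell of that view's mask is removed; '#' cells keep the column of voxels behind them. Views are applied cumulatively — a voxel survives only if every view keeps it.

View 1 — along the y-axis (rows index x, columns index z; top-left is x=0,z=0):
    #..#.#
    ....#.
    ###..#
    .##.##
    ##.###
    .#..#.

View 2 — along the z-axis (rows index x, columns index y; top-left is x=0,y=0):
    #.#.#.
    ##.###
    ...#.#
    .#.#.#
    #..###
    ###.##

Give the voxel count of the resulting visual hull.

full grid |V| = 216
[1] y-view keeps 19 columns → grid now 114
[2] z-view keeps 22 columns → grid now 64

64 voxels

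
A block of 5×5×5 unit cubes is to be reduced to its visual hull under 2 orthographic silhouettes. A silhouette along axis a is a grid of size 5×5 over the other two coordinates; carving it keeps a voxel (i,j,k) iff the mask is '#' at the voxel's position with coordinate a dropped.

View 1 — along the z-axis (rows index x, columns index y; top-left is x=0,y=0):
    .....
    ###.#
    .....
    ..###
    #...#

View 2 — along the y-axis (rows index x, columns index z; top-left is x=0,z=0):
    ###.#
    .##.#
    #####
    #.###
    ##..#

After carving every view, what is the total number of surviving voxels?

initial block: 5^3 = 125
carve view 1 (along z, XY-mask fill 9/25): 45 voxels remain
carve view 2 (along y, XZ-mask fill 19/25): 30 voxels remain

30 voxels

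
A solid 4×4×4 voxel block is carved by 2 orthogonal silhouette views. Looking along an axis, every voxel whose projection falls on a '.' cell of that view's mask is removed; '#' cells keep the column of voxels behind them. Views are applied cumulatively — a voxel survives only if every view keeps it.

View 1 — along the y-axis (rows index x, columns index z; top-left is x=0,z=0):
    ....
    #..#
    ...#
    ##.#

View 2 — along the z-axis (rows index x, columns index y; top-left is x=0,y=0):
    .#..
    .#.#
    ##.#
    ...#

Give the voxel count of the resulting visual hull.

remaining voxels: 10

initial block: 4^3 = 64
V1 y: intersect with XZ mask (6 set) -- 24 left
V2 z: intersect with XY mask (7 set) -- 10 left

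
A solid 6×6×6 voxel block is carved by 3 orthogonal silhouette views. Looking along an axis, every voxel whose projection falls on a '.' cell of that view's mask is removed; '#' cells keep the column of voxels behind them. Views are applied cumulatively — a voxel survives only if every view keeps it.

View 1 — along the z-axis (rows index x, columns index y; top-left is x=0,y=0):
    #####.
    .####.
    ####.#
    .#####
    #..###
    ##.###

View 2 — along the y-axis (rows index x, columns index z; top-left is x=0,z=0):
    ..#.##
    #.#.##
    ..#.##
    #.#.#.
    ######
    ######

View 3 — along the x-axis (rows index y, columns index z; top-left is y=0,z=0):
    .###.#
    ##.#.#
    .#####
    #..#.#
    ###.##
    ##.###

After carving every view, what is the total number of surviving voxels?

before carving: 216 voxels (6×6×6)
  1. axis=2 (XY plane), |mask|=28  ⇒  voxels=168
  2. axis=1 (XZ plane), |mask|=25  ⇒  voxels=115
  3. axis=0 (YZ plane), |mask|=26  ⇒  voxels=77

remaining voxels: 77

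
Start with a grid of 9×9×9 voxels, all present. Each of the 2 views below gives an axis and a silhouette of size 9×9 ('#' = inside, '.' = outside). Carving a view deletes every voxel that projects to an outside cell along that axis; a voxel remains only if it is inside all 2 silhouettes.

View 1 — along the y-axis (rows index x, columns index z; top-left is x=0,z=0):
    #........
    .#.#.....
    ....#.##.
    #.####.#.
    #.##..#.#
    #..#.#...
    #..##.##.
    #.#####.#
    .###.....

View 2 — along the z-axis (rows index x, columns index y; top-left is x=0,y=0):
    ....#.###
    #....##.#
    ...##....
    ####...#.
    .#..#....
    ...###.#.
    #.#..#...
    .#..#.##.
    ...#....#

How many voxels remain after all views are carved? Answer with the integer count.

voxel count = 119

initial block: 9^3 = 729
V1 y: intersect with XZ mask (35 set) -- 315 left
V2 z: intersect with XY mask (30 set) -- 119 left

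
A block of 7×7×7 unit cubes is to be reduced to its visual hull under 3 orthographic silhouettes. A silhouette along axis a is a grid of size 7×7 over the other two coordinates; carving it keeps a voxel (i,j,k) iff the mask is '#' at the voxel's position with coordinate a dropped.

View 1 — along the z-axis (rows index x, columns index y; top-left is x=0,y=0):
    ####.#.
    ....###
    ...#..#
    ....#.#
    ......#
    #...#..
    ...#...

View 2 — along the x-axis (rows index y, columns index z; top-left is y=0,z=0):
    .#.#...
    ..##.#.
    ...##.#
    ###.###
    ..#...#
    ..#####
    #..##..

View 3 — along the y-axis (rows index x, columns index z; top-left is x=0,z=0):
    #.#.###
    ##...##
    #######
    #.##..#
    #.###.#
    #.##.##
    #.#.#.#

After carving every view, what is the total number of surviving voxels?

initial block: 7^3 = 343
[1] z-view keeps 16 columns → grid now 112
[2] x-view keeps 24 columns → grid now 56
[3] y-view keeps 34 columns → grid now 40

|visual hull| = 40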